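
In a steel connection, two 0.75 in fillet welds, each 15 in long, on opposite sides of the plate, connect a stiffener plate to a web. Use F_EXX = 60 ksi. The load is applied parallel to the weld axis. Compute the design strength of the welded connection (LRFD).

Effective throat t_e = 0.707 × 0.75 = 0.5302 in.
Total length L = 30 in; A_we = 0.5302 × 30 = 15.91 in².
F_nw = 0.6 F_EXX = 0.6 × 60 = 36 ksi.
φR_n = 0.75 × 36 × 15.91 = 429.5 kip.

φR_n ≈ 430 kip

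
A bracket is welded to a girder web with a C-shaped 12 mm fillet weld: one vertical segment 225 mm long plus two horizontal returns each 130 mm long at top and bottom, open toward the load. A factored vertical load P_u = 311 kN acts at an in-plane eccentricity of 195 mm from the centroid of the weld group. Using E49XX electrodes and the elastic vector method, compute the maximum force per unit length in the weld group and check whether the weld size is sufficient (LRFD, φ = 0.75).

E49XX → F_EXX = 490 MPa.
Total weld length L_w = 485 mm. Treat welds as unit-width lines.
Centroid: x̄ = 2×130×65 / 485 = 34.85 mm from the vertical weld.
Polar moment about centroid: J = I_x + I_y = [225³/12 + 2×130×112.5²] + [225×34.85² + 2(130³/12 + 130×30.15²)] = 5116000 mm³.
Direct shear f_v = P/L_w = 311×10³ / 485 = 641.2 N/mm (vertical).
Torsion M = P·e = 311×10³ × 195 = 60645000 N·mm.
Critical point at (x, y) = (95.15, 112.5) from centroid. f_tx = M·y/J = 1334 N/mm; f_ty = M·x/J = 1128 N/mm.
Resultant f_max = √[f_tx² + (f_v + f_ty)²] = √[1334² + (641.2 + 1128)²] = 2216 N/mm.
Capacity per unit length: φr_n = 0.75 × 0.6 × 490 × (0.707 × 12) = 1871 N/mm.
2216 > 1871 → NOT adequate.

f_max ≈ 2220 N/mm; NOT adequate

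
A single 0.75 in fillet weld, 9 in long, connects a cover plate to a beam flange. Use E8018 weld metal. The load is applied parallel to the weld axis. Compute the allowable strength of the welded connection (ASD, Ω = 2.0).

R_n/Ω ≈ 115 kips

E80XX → F_EXX = 80 ksi.
Effective throat t_e = 0.707 × 0.75 = 0.5302 in.
Total length L = 9 in; A_we = 0.5302 × 9 = 4.772 in².
F_nw = 0.6 F_EXX = 0.6 × 80 = 48 ksi.
R_n = 48 × 4.772 = 229.1 kips; R_n/Ω = 229.1/2.0 = 114.5 kips.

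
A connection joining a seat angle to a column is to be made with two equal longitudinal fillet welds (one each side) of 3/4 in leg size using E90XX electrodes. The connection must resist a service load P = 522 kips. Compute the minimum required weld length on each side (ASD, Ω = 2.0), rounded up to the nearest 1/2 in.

L = 18.5 in on each side

E90XX → F_EXX = 90 ksi.
Throat t_e = 0.707 × 0.75 = 0.5302 in.
r_n/Ω = (0.6 × 90 × 0.5302) / 2.0 = 14.32 kip/in.
L_req = P / (r_n/Ω) = 522 / 14.32 = 36.46 in total.
Per side: 36.46 / 2 = 18.23 in.
Round up → use L = 18.5 in on each side.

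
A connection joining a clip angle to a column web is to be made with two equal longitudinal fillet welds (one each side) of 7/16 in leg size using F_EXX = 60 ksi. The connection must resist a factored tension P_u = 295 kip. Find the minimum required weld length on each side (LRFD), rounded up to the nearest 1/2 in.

Throat t_e = 0.707 × 0.4375 = 0.3093 in.
φr_n = 0.75 × 0.6 × 60 × 0.3093 = 8.351 kip/in.
L_req = P_u / φr_n = 295 / 8.351 = 35.32 in total.
Per side: 35.32 / 2 = 17.66 in.
Round up → use L = 18 in on each side.

L = 18 in on each side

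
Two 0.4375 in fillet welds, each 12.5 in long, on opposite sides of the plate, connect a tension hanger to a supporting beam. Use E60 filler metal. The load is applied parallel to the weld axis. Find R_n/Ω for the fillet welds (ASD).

R_n/Ω ≈ 139 kips

E60XX → F_EXX = 60 ksi.
Effective throat t_e = 0.707 × 0.4375 = 0.3093 in.
Total length L = 25 in; A_we = 0.3093 × 25 = 7.733 in².
F_nw = 0.6 F_EXX = 0.6 × 60 = 36 ksi.
R_n = 36 × 7.733 = 278.4 kips; R_n/Ω = 278.4/2.0 = 139.2 kips.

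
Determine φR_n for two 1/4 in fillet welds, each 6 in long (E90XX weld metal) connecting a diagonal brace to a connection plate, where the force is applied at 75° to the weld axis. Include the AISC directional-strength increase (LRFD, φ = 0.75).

E90XX → F_EXX = 90 ksi.
t_e = 0.707 × 0.25 = 0.1767 in; A_we = 0.1767 × 12 = 2.121 in².
Directional factor: 1.0 + 0.5 sin^1.5(75°) = 1.475.
F_nw = 0.6 × 90 × 1.475 = 79.63 ksi.
φR_n = 0.75 × 79.63 × 2.121 = 126.7 kip.

φR_n ≈ 127 kip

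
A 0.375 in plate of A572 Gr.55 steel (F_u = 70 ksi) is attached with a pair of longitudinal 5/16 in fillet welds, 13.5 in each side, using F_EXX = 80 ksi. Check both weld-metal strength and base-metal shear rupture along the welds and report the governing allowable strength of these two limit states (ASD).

t_e = 0.707 × 0.3125 = 0.2209 in; L = 27 in.
Weld metal: R_n/Ω = (1/2.0) × 0.6 × 80 × 0.2209 × 27 = 143.2 kip.
Base metal (shear rupture): R_n/Ω = (1/2.0) × 0.6 × 70 × 0.375 × 27 = 212.6 kip.
Governing: weld metal.

R_n/Ω ≈ 143 kip (weld metal governs)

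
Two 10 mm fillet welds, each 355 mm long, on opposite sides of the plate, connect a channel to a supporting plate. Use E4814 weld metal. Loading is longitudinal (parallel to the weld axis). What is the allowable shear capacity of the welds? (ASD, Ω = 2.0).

R_n/Ω ≈ 723 kN

E48XX → F_EXX = 480 MPa.
Effective throat t_e = 0.707 × 10 = 7.07 mm.
Total length L = 710 mm; A_we = 7.07 × 710 = 5020 mm².
F_nw = 0.6 F_EXX = 0.6 × 480 = 288 MPa.
R_n = 288 × 5020 × 10⁻³ = 1446 kN; R_n/Ω = 1446/2.0 = 722.8 kN.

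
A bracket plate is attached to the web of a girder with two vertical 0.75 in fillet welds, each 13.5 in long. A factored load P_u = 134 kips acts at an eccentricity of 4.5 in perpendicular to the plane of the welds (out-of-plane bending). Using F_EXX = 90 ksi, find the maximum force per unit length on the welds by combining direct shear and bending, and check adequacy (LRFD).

f_max ≈ 11.1 kip/in; adequate

L_w = 2 × 13.5 = 27 in; section modulus (unit throat) S = 2 × L²/6 = 60.75 in².
Direct shear f_v = P/L_w = 134/27 = 4.963 kip/in.
Moment M = P × e = 134 × 4.5 = 603 kip·in; bending f_b = M/S = 9.926 kip/in.
f_max = √(f_v² + f_b²) = √(4.963² + 9.926²) = 11.1 kip/in.
φr_n = 0.75 × 0.6 × 90 × (0.707 × 0.75) = 21.48 kip/in → adequate.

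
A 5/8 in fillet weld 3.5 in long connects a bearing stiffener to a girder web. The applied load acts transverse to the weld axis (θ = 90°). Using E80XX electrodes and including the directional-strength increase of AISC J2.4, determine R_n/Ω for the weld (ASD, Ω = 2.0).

R_n/Ω ≈ 55.7 kips

E80XX → F_EXX = 80 ksi.
t_e = 0.707 × 0.625 = 0.4419 in; A_we = 0.4419 × 3.5 = 1.547 in².
Directional factor: 1.0 + 0.5 sin^1.5(90°) = 1.5.
F_nw = 0.6 × 80 × 1.5 = 72 ksi.
R_n/Ω = (72 × 1.547) / 2.0 = 55.68 kips.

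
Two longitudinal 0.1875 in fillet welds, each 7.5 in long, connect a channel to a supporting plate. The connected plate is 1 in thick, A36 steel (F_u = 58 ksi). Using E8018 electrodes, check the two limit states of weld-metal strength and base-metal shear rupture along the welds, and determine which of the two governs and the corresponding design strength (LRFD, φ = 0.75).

φR_n ≈ 71.6 kips (weld metal governs)

E80XX → F_EXX = 80 ksi.
t_e = 0.707 × 0.1875 = 0.1326 in; L = 15 in.
Weld metal: φR_n = 0.75 × 0.6 × 80 × 0.1326 × 15 = 71.58 kips.
Base metal (shear rupture): φR_n = 0.75 × 0.6 × 58 × 1 × 15 = 391.5 kips.
Governing: weld metal.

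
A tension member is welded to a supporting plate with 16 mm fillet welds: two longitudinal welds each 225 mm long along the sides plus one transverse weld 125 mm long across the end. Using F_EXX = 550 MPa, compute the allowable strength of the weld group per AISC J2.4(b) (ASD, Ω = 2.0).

R_n/Ω ≈ 1070 kN

t_e = 0.707 × 16 = 11.31 mm.
R_nwl = 0.6 × 550 × 11.31 × 450 × 10⁻³ = 1680 kN (longitudinal, 2 welds).
R_nwt = 0.6 × 550 × 11.31 × 125 × 10⁻³ = 466.6 kN (transverse, base value).
(i) R_nwl + R_nwt = 2146 kN; (ii) 0.85 R_nwl + 1.5 R_nwt = 2128 kN.
R_n = max = 2146 kN [governs: (i)]; R_n/Ω = 1073 kN.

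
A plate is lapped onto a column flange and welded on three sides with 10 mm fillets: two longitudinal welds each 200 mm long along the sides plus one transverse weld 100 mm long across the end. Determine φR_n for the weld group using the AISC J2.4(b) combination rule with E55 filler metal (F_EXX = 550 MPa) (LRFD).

φR_n ≈ 875 kN

t_e = 0.707 × 10 = 7.07 mm.
R_nwl = 0.6 × 550 × 7.07 × 400 × 10⁻³ = 933.2 kN (longitudinal, 2 welds).
R_nwt = 0.6 × 550 × 7.07 × 100 × 10⁻³ = 233.3 kN (transverse, base value).
(i) R_nwl + R_nwt = 1167 kN; (ii) 0.85 R_nwl + 1.5 R_nwt = 1143 kN.
R_n = max = 1167 kN [governs: (i)]; φR_n = 874.9 kN.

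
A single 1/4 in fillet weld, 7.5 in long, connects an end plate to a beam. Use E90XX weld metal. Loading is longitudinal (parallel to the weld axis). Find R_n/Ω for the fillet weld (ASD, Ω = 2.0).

R_n/Ω ≈ 35.8 kip

E90XX → F_EXX = 90 ksi.
Effective throat t_e = 0.707 × 0.25 = 0.1767 in.
Total length L = 7.5 in; A_we = 0.1767 × 7.5 = 1.326 in².
F_nw = 0.6 F_EXX = 0.6 × 90 = 54 ksi.
R_n = 54 × 1.326 = 71.58 kip; R_n/Ω = 71.58/2.0 = 35.79 kip.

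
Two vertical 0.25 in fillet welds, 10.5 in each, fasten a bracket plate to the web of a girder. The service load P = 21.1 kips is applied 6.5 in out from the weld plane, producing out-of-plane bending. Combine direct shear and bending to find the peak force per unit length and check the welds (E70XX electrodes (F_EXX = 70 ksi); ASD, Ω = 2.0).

L_w = 2 × 10.5 = 21 in; section modulus (unit throat) S = 2 × L²/6 = 36.75 in².
Direct shear f_v = P/L_w = 21.1/21 = 1.005 kip/in.
Moment M = P × e = 21.1 × 6.5 = 137.15 kip·in; bending f_b = M/S = 3.732 kip/in.
f_max = √(f_v² + f_b²) = √(1.005² + 3.732²) = 3.865 kip/in.
r_n/Ω = (1/2.0) × 0.6 × 70 × (0.707 × 0.25) = 3.712 kip/in → NOT adequate.

f_max ≈ 3.86 kip/in; NOT adequate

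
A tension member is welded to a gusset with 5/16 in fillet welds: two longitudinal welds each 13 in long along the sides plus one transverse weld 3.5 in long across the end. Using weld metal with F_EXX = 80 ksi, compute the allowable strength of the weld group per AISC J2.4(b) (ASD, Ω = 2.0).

t_e = 0.707 × 0.3125 = 0.2209 in.
R_nwl = 0.6 × 80 × 0.2209 × 26 = 275.7 kips (longitudinal, 2 welds).
R_nwt = 0.6 × 80 × 0.2209 × 3.5 = 37.12 kips (transverse, base value).
(i) R_nwl + R_nwt = 312.8 kips; (ii) 0.85 R_nwl + 1.5 R_nwt = 290 kips.
R_n = max = 312.8 kips [governs: (i)]; R_n/Ω = 156.4 kips.

R_n/Ω ≈ 156 kips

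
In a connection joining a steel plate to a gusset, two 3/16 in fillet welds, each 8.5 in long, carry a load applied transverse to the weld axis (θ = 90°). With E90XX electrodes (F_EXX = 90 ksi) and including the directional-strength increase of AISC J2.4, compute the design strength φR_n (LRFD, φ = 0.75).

φR_n ≈ 137 kips

t_e = 0.707 × 0.1875 = 0.1326 in; A_we = 0.1326 × 17 = 2.254 in².
Directional factor: 1.0 + 0.5 sin^1.5(90°) = 1.5.
F_nw = 0.6 × 90 × 1.5 = 81 ksi.
φR_n = 0.75 × 81 × 2.254 = 136.9 kips.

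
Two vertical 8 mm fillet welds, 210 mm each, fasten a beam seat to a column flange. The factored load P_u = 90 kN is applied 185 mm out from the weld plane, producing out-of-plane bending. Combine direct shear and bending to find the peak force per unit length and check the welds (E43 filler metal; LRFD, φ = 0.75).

E43XX → F_EXX = 430 MPa.
L_w = 2 × 210 = 420 mm; section modulus (unit throat) S = 2 × L²/6 = 14700 mm².
Direct shear f_v = P/L_w = 90×10³/420 = 214.3 N/mm.
Moment M = P × e = 90×10³ × 185 = 16650000 N·mm; bending f_b = M/S = 1133 N/mm.
f_max = √(f_v² + f_b²) = √(214.3² + 1133²) = 1153 N/mm.
φr_n = 0.75 × 0.6 × 430 × (0.707 × 8) = 1094 N/mm → NOT adequate.

f_max ≈ 1150 N/mm; NOT adequate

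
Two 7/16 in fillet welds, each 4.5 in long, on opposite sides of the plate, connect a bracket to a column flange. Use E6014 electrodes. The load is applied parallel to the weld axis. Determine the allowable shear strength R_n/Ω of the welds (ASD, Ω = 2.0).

R_n/Ω ≈ 50.1 kips

E60XX → F_EXX = 60 ksi.
Effective throat t_e = 0.707 × 0.4375 = 0.3093 in.
Total length L = 9 in; A_we = 0.3093 × 9 = 2.784 in².
F_nw = 0.6 F_EXX = 0.6 × 60 = 36 ksi.
R_n = 36 × 2.784 = 100.2 kips; R_n/Ω = 100.2/2.0 = 50.11 kips.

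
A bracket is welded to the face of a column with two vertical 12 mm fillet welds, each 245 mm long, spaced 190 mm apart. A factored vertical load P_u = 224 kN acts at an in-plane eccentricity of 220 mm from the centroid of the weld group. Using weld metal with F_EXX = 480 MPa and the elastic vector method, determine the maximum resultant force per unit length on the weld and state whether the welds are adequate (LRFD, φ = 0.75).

f_max ≈ 1440 N/mm; adequate

Total weld length L_w = 490 mm. Treat welds as unit-width lines.
Polar moment about centroid: J = 2[d³/12 + d(b/2)²] = 2[245³/12 + 245×95²] = 6873000 mm³.
Direct shear f_v = P/L_w = 224×10³ / 490 = 457.1 N/mm (vertical).
Torsion M = P·e = 224×10³ × 220 = 49280000 N·mm.
Critical point at (x, y) = (95, 122.5) from centroid. f_tx = M·y/J = 878.3 N/mm; f_ty = M·x/J = 681.1 N/mm.
Resultant f_max = √[f_tx² + (f_v + f_ty)²] = √[878.3² + (457.1 + 681.1)²] = 1438 N/mm.
Capacity per unit length: φr_n = 0.75 × 0.6 × 480 × (0.707 × 12) = 1833 N/mm.
1438 ≤ 1833 → adequate.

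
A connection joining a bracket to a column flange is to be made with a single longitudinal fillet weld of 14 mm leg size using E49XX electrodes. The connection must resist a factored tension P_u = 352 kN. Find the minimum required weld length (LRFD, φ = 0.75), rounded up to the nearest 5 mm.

L = 165 mm

E49XX → F_EXX = 490 MPa.
Throat t_e = 0.707 × 14 = 9.898 mm.
φr_n = 0.75 × 0.6 × 490 × 9.898 × 10⁻³ = 2.183 kN/mm.
L_req = P_u / φr_n = 352 / 2.183 = 161.3 mm total.
Round up → use L = 165 mm.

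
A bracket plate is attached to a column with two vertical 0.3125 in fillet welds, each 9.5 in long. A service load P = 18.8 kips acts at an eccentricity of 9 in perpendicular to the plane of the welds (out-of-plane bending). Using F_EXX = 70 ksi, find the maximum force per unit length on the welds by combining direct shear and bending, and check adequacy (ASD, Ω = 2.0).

f_max ≈ 5.71 kip/in; NOT adequate

L_w = 2 × 9.5 = 19 in; section modulus (unit throat) S = 2 × L²/6 = 30.08 in².
Direct shear f_v = P/L_w = 18.8/19 = 0.9895 kip/in.
Moment M = P × e = 18.8 × 9 = 169.2 kip·in; bending f_b = M/S = 5.624 kip/in.
f_max = √(f_v² + f_b²) = √(0.9895² + 5.624²) = 5.711 kip/in.
r_n/Ω = (1/2.0) × 0.6 × 70 × (0.707 × 0.3125) = 4.64 kip/in → NOT adequate.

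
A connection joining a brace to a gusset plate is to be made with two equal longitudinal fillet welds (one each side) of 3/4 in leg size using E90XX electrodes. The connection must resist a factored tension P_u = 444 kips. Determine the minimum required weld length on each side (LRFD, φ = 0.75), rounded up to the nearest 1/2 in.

E90XX → F_EXX = 90 ksi.
Throat t_e = 0.707 × 0.75 = 0.5302 in.
φr_n = 0.75 × 0.6 × 90 × 0.5302 = 21.48 kips/in.
L_req = P_u / φr_n = 444 / 21.48 = 20.68 in total.
Per side: 20.68 / 2 = 10.34 in.
Round up → use L = 10.5 in on each side.

L = 10.5 in on each side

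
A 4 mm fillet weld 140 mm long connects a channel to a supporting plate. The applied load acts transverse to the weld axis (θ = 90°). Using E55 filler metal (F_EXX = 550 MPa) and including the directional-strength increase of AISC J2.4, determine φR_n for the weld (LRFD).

t_e = 0.707 × 4 = 2.828 mm; A_we = 2.828 × 140 = 395.9 mm².
Directional factor: 1.0 + 0.5 sin^1.5(90°) = 1.5.
F_nw = 0.6 × 550 × 1.5 = 495 MPa.
φR_n = 0.75 × 495 × 395.9 × 10⁻³ = 147 kN.

φR_n ≈ 147 kN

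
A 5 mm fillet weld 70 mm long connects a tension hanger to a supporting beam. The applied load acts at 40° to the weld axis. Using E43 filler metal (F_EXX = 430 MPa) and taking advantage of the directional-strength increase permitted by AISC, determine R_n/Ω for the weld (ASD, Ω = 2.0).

t_e = 0.707 × 5 = 3.535 mm; A_we = 3.535 × 70 = 247.4 mm².
Directional factor: 1.0 + 0.5 sin^1.5(40°) = 1.258.
F_nw = 0.6 × 430 × 1.258 = 324.5 MPa.
R_n/Ω = (324.5 × 247.4) / 2.0 × 10⁻³ = 40.15 kN.

R_n/Ω ≈ 40.1 kN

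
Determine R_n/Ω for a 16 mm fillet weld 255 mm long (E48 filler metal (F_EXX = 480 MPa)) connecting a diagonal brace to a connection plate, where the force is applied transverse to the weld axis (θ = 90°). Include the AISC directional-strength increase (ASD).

t_e = 0.707 × 16 = 11.31 mm; A_we = 11.31 × 255 = 2885 mm².
Directional factor: 1.0 + 0.5 sin^1.5(90°) = 1.5.
F_nw = 0.6 × 480 × 1.5 = 432 MPa.
R_n/Ω = (432 × 2885) / 2.0 × 10⁻³ = 623.1 kN.

R_n/Ω ≈ 623 kN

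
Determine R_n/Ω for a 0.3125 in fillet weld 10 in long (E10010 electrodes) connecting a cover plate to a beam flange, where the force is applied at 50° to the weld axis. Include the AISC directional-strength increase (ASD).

E100XX → F_EXX = 100 ksi.
t_e = 0.707 × 0.3125 = 0.2209 in; A_we = 0.2209 × 10 = 2.209 in².
Directional factor: 1.0 + 0.5 sin^1.5(50°) = 1.335.
F_nw = 0.6 × 100 × 1.335 = 80.11 ksi.
R_n/Ω = (80.11 × 2.209) / 2.0 = 88.5 kip.

R_n/Ω ≈ 88.5 kip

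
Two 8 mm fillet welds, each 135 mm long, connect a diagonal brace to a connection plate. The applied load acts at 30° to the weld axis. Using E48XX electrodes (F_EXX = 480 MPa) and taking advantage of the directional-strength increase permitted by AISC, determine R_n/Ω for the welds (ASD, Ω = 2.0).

t_e = 0.707 × 8 = 5.656 mm; A_we = 5.656 × 270 = 1527 mm².
Directional factor: 1.0 + 0.5 sin^1.5(30°) = 1.177.
F_nw = 0.6 × 480 × 1.177 = 338.9 MPa.
R_n/Ω = (338.9 × 1527) / 2.0 × 10⁻³ = 258.8 kN.

R_n/Ω ≈ 259 kN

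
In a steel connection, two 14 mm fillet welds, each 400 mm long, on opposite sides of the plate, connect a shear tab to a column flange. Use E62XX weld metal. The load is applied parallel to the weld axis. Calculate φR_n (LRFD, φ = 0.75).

E62XX → F_EXX = 620 MPa.
Effective throat t_e = 0.707 × 14 = 9.898 mm.
Total length L = 800 mm; A_we = 9.898 × 800 = 7918 mm².
F_nw = 0.6 F_EXX = 0.6 × 620 = 372 MPa.
φR_n = 0.75 × 372 × 7918 × 10⁻³ = 2209 kN.

φR_n ≈ 2210 kN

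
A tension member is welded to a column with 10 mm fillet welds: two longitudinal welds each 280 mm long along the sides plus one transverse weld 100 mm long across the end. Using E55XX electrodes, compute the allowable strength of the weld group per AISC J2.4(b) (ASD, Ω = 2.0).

R_n/Ω ≈ 770 kN

E55XX → F_EXX = 550 MPa.
t_e = 0.707 × 10 = 7.07 mm.
R_nwl = 0.6 × 550 × 7.07 × 560 × 10⁻³ = 1307 kN (longitudinal, 2 welds).
R_nwt = 0.6 × 550 × 7.07 × 100 × 10⁻³ = 233.3 kN (transverse, base value).
(i) R_nwl + R_nwt = 1540 kN; (ii) 0.85 R_nwl + 1.5 R_nwt = 1461 kN.
R_n = max = 1540 kN [governs: (i)]; R_n/Ω = 769.9 kN.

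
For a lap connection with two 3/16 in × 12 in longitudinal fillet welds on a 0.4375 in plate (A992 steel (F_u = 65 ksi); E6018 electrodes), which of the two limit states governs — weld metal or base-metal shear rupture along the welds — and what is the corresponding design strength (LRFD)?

E60XX → F_EXX = 60 ksi.
t_e = 0.707 × 0.1875 = 0.1326 in; L = 24 in.
Weld metal: φR_n = 0.75 × 0.6 × 60 × 0.1326 × 24 = 85.9 kip.
Base metal (shear rupture): φR_n = 0.75 × 0.6 × 65 × 0.4375 × 24 = 307.1 kip.
Governing: weld metal.

φR_n ≈ 85.9 kip (weld metal governs)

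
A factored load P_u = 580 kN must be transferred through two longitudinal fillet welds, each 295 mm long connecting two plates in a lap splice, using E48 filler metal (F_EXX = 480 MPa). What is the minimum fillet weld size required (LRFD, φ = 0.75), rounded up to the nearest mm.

Total weld length L = 590 mm.
Required throat t_e = P_u / (φ × 0.6 F_EXX × L) = 580 / (0.75 × 0.6 × 480 × 590 × 10⁻³) = 4.551 mm.
Required leg w = t_e / 0.707 = 6.437 mm → use 7 mm.

w = 7 mm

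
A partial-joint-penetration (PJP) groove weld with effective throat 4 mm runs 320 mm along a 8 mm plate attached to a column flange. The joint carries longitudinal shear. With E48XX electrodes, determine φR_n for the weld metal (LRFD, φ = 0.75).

φR_n ≈ 276 kN

E48XX → F_EXX = 480 MPa.
Effective throat (given) t_e = 4 mm.
A_we = 4 × 320 = 1280 mm².
F_nw = 0.6 F_EXX = 288 MPa.
φR_n = 0.75 × 288 × 1280 × 10⁻³ = 276.5 kN.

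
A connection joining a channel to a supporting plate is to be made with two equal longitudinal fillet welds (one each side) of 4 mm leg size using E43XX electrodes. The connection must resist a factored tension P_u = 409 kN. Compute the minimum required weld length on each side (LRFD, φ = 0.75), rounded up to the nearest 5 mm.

L = 375 mm on each side

E43XX → F_EXX = 430 MPa.
Throat t_e = 0.707 × 4 = 2.828 mm.
φr_n = 0.75 × 0.6 × 430 × 2.828 × 10⁻³ = 0.5472 kN/mm.
L_req = P_u / φr_n = 409 / 0.5472 = 747.4 mm total.
Per side: 747.4 / 2 = 373.7 mm.
Round up → use L = 375 mm on each side.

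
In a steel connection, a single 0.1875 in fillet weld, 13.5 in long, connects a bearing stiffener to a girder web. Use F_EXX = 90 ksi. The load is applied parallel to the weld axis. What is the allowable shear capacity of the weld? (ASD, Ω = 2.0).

Effective throat t_e = 0.707 × 0.1875 = 0.1326 in.
Total length L = 13.5 in; A_we = 0.1326 × 13.5 = 1.79 in².
F_nw = 0.6 F_EXX = 0.6 × 90 = 54 ksi.
R_n = 54 × 1.79 = 96.64 kip; R_n/Ω = 96.64/2.0 = 48.32 kip.

R_n/Ω ≈ 48.3 kip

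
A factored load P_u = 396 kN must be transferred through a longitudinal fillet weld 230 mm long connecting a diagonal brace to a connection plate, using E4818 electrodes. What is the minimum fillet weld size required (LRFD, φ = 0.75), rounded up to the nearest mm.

E48XX → F_EXX = 480 MPa.
Total weld length L = 230 mm.
Required throat t_e = P_u / (φ × 0.6 F_EXX × L) = 396 / (0.75 × 0.6 × 480 × 230 × 10⁻³) = 7.971 mm.
Required leg w = t_e / 0.707 = 11.27 mm → use 12 mm.

w = 12 mm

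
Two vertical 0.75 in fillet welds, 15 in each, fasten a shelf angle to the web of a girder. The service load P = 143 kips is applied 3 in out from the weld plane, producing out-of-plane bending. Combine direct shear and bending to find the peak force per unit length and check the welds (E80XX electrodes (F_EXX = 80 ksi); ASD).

f_max ≈ 7.45 kip/in; adequate

L_w = 2 × 15 = 30 in; section modulus (unit throat) S = 2 × L²/6 = 75 in².
Direct shear f_v = P/L_w = 143/30 = 4.767 kip/in.
Moment M = P × e = 143 × 3 = 429 kip·in; bending f_b = M/S = 5.72 kip/in.
f_max = √(f_v² + f_b²) = √(4.767² + 5.72²) = 7.446 kip/in.
r_n/Ω = (1/2.0) × 0.6 × 80 × (0.707 × 0.75) = 12.73 kip/in → adequate.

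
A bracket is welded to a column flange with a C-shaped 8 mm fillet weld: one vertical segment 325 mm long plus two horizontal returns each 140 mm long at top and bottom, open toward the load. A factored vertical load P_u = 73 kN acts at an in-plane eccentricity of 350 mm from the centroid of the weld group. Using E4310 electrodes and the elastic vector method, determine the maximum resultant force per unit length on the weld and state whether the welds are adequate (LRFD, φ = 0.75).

E43XX → F_EXX = 430 MPa.
Total weld length L_w = 605 mm. Treat welds as unit-width lines.
Centroid: x̄ = 2×140×70 / 605 = 32.4 mm from the vertical weld.
Polar moment about centroid: J = I_x + I_y = [325³/12 + 2×140×162.5²] + [325×32.4² + 2(140³/12 + 140×37.6²)] = 11450000 mm³.
Direct shear f_v = P/L_w = 73×10³ / 605 = 120.7 N/mm (vertical).
Torsion M = P·e = 73×10³ × 350 = 25550000 N·mm.
Critical point at (x, y) = (107.6, 162.5) from centroid. f_tx = M·y/J = 362.6 N/mm; f_ty = M·x/J = 240.1 N/mm.
Resultant f_max = √[f_tx² + (f_v + f_ty)²] = √[362.6² + (120.7 + 240.1)²] = 511.6 N/mm.
Capacity per unit length: φr_n = 0.75 × 0.6 × 430 × (0.707 × 8) = 1094 N/mm.
511.6 ≤ 1094 → adequate.

f_max ≈ 512 N/mm; adequate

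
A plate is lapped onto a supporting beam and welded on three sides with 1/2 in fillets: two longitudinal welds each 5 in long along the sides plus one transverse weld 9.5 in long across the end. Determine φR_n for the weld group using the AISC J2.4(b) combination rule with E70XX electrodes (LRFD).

E70XX → F_EXX = 70 ksi.
t_e = 0.707 × 0.5 = 0.3535 in.
R_nwl = 0.6 × 70 × 0.3535 × 10 = 148.5 kip (longitudinal, 2 welds).
R_nwt = 0.6 × 70 × 0.3535 × 9.5 = 141 kip (transverse, base value).
(i) R_nwl + R_nwt = 289.5 kip; (ii) 0.85 R_nwl + 1.5 R_nwt = 337.8 kip.
R_n = max = 337.8 kip [governs: (ii)]; φR_n = 253.3 kip.

φR_n ≈ 253 kip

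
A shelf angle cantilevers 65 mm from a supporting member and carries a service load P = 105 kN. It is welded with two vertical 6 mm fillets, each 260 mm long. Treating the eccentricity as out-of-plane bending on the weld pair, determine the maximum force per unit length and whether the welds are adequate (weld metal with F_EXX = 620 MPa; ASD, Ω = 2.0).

f_max ≈ 364 N/mm; adequate

L_w = 2 × 260 = 520 mm; section modulus (unit throat) S = 2 × L²/6 = 22530 mm².
Direct shear f_v = P/L_w = 105×10³/520 = 201.9 N/mm.
Moment M = P × e = 105×10³ × 65 = 6825000 N·mm; bending f_b = M/S = 302.9 N/mm.
f_max = √(f_v² + f_b²) = √(201.9² + 302.9²) = 364 N/mm.
r_n/Ω = (1/2.0) × 0.6 × 620 × (0.707 × 6) = 789 N/mm → adequate.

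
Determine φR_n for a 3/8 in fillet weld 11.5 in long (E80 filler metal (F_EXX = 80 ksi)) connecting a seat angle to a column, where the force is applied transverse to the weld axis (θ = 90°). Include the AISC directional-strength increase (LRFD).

φR_n ≈ 165 kip

t_e = 0.707 × 0.375 = 0.2651 in; A_we = 0.2651 × 11.5 = 3.049 in².
Directional factor: 1.0 + 0.5 sin^1.5(90°) = 1.5.
F_nw = 0.6 × 80 × 1.5 = 72 ksi.
φR_n = 0.75 × 72 × 3.049 = 164.6 kip.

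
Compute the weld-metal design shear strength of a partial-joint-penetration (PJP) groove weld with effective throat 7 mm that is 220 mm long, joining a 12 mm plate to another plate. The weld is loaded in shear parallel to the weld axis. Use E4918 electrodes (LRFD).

φR_n ≈ 340 kN

E49XX → F_EXX = 490 MPa.
Effective throat (given) t_e = 7 mm.
A_we = 7 × 220 = 1540 mm².
F_nw = 0.6 F_EXX = 294 MPa.
φR_n = 0.75 × 294 × 1540 × 10⁻³ = 339.6 kN.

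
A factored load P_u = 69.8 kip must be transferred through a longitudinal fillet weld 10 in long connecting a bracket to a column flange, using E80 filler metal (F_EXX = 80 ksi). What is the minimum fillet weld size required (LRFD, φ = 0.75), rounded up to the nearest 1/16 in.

w = 5/16 in

Total weld length L = 10 in.
Required throat t_e = P_u / (φ × 0.6 F_EXX × L) = 69.8 / (0.75 × 0.6 × 80 × 10) = 0.1939 in.
Required leg w = t_e / 0.707 = 0.2742 in → use 5/16 in.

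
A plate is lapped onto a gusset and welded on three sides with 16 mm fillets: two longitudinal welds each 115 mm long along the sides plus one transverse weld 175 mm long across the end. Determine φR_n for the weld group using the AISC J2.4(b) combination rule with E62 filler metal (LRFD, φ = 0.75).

E62XX → F_EXX = 620 MPa.
t_e = 0.707 × 16 = 11.31 mm.
R_nwl = 0.6 × 620 × 11.31 × 230 × 10⁻³ = 967.9 kN (longitudinal, 2 welds).
R_nwt = 0.6 × 620 × 11.31 × 175 × 10⁻³ = 736.4 kN (transverse, base value).
(i) R_nwl + R_nwt = 1704 kN; (ii) 0.85 R_nwl + 1.5 R_nwt = 1927 kN.
R_n = max = 1927 kN [governs: (ii)]; φR_n = 1445 kN.

φR_n ≈ 1450 kN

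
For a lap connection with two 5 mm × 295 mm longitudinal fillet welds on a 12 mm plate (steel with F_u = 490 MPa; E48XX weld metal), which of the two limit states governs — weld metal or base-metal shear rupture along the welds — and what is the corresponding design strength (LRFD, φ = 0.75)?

φR_n ≈ 451 kN (weld metal governs)

E48XX → F_EXX = 480 MPa.
t_e = 0.707 × 5 = 3.535 mm; L = 590 mm.
Weld metal: φR_n = 0.75 × 0.6 × 480 × 3.535 × 590 × 10⁻³ = 450.5 kN.
Base metal (shear rupture): φR_n = 0.75 × 0.6 × 490 × 12 × 590 × 10⁻³ = 1561 kN.
Governing: weld metal.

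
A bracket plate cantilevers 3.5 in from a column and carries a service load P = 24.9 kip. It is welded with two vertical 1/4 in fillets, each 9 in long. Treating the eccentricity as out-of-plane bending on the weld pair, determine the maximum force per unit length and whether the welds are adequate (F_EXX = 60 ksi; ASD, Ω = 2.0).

L_w = 2 × 9 = 18 in; section modulus (unit throat) S = 2 × L²/6 = 27 in².
Direct shear f_v = P/L_w = 24.9/18 = 1.383 kip/in.
Moment M = P × e = 24.9 × 3.5 = 87.15 kip·in; bending f_b = M/S = 3.228 kip/in.
f_max = √(f_v² + f_b²) = √(1.383² + 3.228²) = 3.512 kip/in.
r_n/Ω = (1/2.0) × 0.6 × 60 × (0.707 × 0.25) = 3.181 kip/in → NOT adequate.

f_max ≈ 3.51 kip/in; NOT adequate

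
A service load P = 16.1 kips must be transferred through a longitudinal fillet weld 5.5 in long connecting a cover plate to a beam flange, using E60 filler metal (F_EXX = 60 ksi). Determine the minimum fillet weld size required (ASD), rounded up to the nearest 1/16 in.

Total weld length L = 5.5 in.
Required throat t_e = P × Ω / (0.6 F_EXX × L) = 16.1 × 2.0 / (0.6 × 60 × 5.5) = 0.1626 in.
Required leg w = t_e / 0.707 = 0.23 in → use 1/4 in.

w = 1/4 in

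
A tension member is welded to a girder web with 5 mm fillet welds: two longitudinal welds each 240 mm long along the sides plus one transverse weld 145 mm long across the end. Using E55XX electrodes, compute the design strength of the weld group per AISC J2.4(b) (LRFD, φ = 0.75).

E55XX → F_EXX = 550 MPa.
t_e = 0.707 × 5 = 3.535 mm.
R_nwl = 0.6 × 550 × 3.535 × 480 × 10⁻³ = 559.9 kN (longitudinal, 2 welds).
R_nwt = 0.6 × 550 × 3.535 × 145 × 10⁻³ = 169.1 kN (transverse, base value).
(i) R_nwl + R_nwt = 729.1 kN; (ii) 0.85 R_nwl + 1.5 R_nwt = 729.7 kN.
R_n = max = 729.7 kN [governs: (ii)]; φR_n = 547.3 kN.

φR_n ≈ 547 kN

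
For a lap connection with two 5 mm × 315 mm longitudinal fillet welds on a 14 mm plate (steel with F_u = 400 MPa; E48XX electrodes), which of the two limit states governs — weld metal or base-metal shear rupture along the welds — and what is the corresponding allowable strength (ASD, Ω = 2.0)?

E48XX → F_EXX = 480 MPa.
t_e = 0.707 × 5 = 3.535 mm; L = 630 mm.
Weld metal: R_n/Ω = (1/2.0) × 0.6 × 480 × 3.535 × 630 × 10⁻³ = 320.7 kN.
Base metal (shear rupture): R_n/Ω = (1/2.0) × 0.6 × 400 × 14 × 630 × 10⁻³ = 1058 kN.
Governing: weld metal.

R_n/Ω ≈ 321 kN (weld metal governs)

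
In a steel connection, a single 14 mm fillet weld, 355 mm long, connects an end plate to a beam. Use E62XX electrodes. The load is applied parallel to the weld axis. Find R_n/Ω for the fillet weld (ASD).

R_n/Ω ≈ 654 kN

E62XX → F_EXX = 620 MPa.
Effective throat t_e = 0.707 × 14 = 9.898 mm.
Total length L = 355 mm; A_we = 9.898 × 355 = 3514 mm².
F_nw = 0.6 F_EXX = 0.6 × 620 = 372 MPa.
R_n = 372 × 3514 × 10⁻³ = 1307 kN; R_n/Ω = 1307/2.0 = 653.6 kN.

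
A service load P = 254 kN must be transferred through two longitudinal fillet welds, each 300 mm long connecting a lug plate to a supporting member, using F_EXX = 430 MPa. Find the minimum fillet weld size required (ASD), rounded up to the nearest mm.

w = 5 mm

Total weld length L = 600 mm.
Required throat t_e = P × Ω / (0.6 F_EXX × L) = 254 × 2.0 / (0.6 × 430 × 600 × 10⁻³) = 3.282 mm.
Required leg w = t_e / 0.707 = 4.642 mm → use 5 mm.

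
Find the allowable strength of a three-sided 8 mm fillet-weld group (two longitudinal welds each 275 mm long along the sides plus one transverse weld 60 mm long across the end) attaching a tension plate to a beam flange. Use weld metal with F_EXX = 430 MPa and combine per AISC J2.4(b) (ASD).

t_e = 0.707 × 8 = 5.656 mm.
R_nwl = 0.6 × 430 × 5.656 × 550 × 10⁻³ = 802.6 kN (longitudinal, 2 welds).
R_nwt = 0.6 × 430 × 5.656 × 60 × 10⁻³ = 87.55 kN (transverse, base value).
(i) R_nwl + R_nwt = 890.1 kN; (ii) 0.85 R_nwl + 1.5 R_nwt = 813.5 kN.
R_n = max = 890.1 kN [governs: (i)]; R_n/Ω = 445.1 kN.

R_n/Ω ≈ 445 kN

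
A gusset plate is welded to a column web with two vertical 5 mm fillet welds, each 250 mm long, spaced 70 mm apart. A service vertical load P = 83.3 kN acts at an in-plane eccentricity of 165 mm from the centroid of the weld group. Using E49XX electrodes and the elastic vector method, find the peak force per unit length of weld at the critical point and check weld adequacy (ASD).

f_max ≈ 621 N/mm; NOT adequate

E49XX → F_EXX = 490 MPa.
Total weld length L_w = 500 mm. Treat welds as unit-width lines.
Polar moment about centroid: J = 2[d³/12 + d(b/2)²] = 2[250³/12 + 250×35²] = 3217000 mm³.
Direct shear f_v = P/L_w = 83.3×10³ / 500 = 166.6 N/mm (vertical).
Torsion M = P·e = 83.3×10³ × 165 = 13744000 N·mm.
Critical point at (x, y) = (35, 125) from centroid. f_tx = M·y/J = 534.1 N/mm; f_ty = M·x/J = 149.6 N/mm.
Resultant f_max = √[f_tx² + (f_v + f_ty)²] = √[534.1² + (166.6 + 149.6)²] = 620.7 N/mm.
Capacity per unit length: r_n/Ω = (1/2.0) × 0.6 × 490 × (0.707 × 5) = 519.6 N/mm.
620.7 > 519.6 → NOT adequate.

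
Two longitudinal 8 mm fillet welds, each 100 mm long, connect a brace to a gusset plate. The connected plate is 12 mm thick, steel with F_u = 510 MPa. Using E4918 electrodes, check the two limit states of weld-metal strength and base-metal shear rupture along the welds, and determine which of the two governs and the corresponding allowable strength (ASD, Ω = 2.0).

R_n/Ω ≈ 166 kN (weld metal governs)

E49XX → F_EXX = 490 MPa.
t_e = 0.707 × 8 = 5.656 mm; L = 200 mm.
Weld metal: R_n/Ω = (1/2.0) × 0.6 × 490 × 5.656 × 200 × 10⁻³ = 166.3 kN.
Base metal (shear rupture): R_n/Ω = (1/2.0) × 0.6 × 510 × 12 × 200 × 10⁻³ = 367.2 kN.
Governing: weld metal.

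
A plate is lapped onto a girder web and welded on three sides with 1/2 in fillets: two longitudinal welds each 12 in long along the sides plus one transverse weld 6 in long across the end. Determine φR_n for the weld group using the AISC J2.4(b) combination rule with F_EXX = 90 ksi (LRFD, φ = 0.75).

φR_n ≈ 430 kips

t_e = 0.707 × 0.5 = 0.3535 in.
R_nwl = 0.6 × 90 × 0.3535 × 24 = 458.1 kips (longitudinal, 2 welds).
R_nwt = 0.6 × 90 × 0.3535 × 6 = 114.5 kips (transverse, base value).
(i) R_nwl + R_nwt = 572.7 kips; (ii) 0.85 R_nwl + 1.5 R_nwt = 561.2 kips.
R_n = max = 572.7 kips [governs: (i)]; φR_n = 429.5 kips.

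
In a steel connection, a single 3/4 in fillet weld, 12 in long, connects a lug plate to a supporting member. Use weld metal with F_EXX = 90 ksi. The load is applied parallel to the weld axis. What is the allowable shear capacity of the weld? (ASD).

R_n/Ω ≈ 172 kips

Effective throat t_e = 0.707 × 0.75 = 0.5302 in.
Total length L = 12 in; A_we = 0.5302 × 12 = 6.363 in².
F_nw = 0.6 F_EXX = 0.6 × 90 = 54 ksi.
R_n = 54 × 6.363 = 343.6 kips; R_n/Ω = 343.6/2.0 = 171.8 kips.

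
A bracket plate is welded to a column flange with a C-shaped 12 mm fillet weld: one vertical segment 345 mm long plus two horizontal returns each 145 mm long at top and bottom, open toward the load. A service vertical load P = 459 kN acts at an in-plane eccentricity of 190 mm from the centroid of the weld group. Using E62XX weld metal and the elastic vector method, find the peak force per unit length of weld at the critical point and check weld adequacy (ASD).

E62XX → F_EXX = 620 MPa.
Total weld length L_w = 635 mm. Treat welds as unit-width lines.
Centroid: x̄ = 2×145×72.5 / 635 = 33.11 mm from the vertical weld.
Polar moment about centroid: J = I_x + I_y = [345³/12 + 2×145×172.5²] + [345×33.11² + 2(145³/12 + 145×39.39²)] = 13390000 mm³.
Direct shear f_v = P/L_w = 459×10³ / 635 = 722.8 N/mm (vertical).
Torsion M = P·e = 459×10³ × 190 = 87210000 N·mm.
Critical point at (x, y) = (111.9, 172.5) from centroid. f_tx = M·y/J = 1124 N/mm; f_ty = M·x/J = 728.9 N/mm.
Resultant f_max = √[f_tx² + (f_v + f_ty)²] = √[1124² + (722.8 + 728.9)²] = 1836 N/mm.
Capacity per unit length: r_n/Ω = (1/2.0) × 0.6 × 620 × (0.707 × 12) = 1578 N/mm.
1836 > 1578 → NOT adequate.

f_max ≈ 1840 N/mm; NOT adequate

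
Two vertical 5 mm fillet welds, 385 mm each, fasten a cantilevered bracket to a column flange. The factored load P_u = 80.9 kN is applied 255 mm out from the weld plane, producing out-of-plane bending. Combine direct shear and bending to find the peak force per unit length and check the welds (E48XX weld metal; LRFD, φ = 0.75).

f_max ≈ 431 N/mm; adequate

E48XX → F_EXX = 480 MPa.
L_w = 2 × 385 = 770 mm; section modulus (unit throat) S = 2 × L²/6 = 49410 mm².
Direct shear f_v = P/L_w = 80.9×10³/770 = 105.1 N/mm.
Moment M = P × e = 80.9×10³ × 255 = 20630000 N·mm; bending f_b = M/S = 417.5 N/mm.
f_max = √(f_v² + f_b²) = √(105.1² + 417.5²) = 430.5 N/mm.
φr_n = 0.75 × 0.6 × 480 × (0.707 × 5) = 763.6 N/mm → adequate.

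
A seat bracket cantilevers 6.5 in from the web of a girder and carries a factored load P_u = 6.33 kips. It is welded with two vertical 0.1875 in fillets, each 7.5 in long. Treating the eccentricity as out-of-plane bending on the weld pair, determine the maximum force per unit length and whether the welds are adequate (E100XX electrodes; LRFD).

E100XX → F_EXX = 100 ksi.
L_w = 2 × 7.5 = 15 in; section modulus (unit throat) S = 2 × L²/6 = 18.75 in².
Direct shear f_v = P/L_w = 6.33/15 = 0.422 kip/in.
Moment M = P × e = 6.33 × 6.5 = 41.145 kip·in; bending f_b = M/S = 2.194 kip/in.
f_max = √(f_v² + f_b²) = √(0.422² + 2.194²) = 2.235 kip/in.
φr_n = 0.75 × 0.6 × 100 × (0.707 × 0.1875) = 5.965 kip/in → adequate.

f_max ≈ 2.23 kip/in; adequate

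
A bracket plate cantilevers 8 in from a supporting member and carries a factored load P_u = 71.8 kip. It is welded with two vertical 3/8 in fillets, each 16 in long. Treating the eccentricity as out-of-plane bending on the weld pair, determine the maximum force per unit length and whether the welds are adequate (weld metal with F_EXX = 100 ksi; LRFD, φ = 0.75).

L_w = 2 × 16 = 32 in; section modulus (unit throat) S = 2 × L²/6 = 85.33 in².
Direct shear f_v = P/L_w = 71.8/32 = 2.244 kip/in.
Moment M = P × e = 71.8 × 8 = 574.4 kip·in; bending f_b = M/S = 6.731 kip/in.
f_max = √(f_v² + f_b²) = √(2.244² + 6.731²) = 7.095 kip/in.
φr_n = 0.75 × 0.6 × 100 × (0.707 × 0.375) = 11.93 kip/in → adequate.

f_max ≈ 7.1 kip/in; adequate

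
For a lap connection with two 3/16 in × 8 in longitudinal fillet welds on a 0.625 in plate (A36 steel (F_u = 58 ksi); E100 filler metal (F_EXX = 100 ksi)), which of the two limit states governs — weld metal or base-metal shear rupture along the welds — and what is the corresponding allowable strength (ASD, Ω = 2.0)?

R_n/Ω ≈ 63.6 kips (weld metal governs)

t_e = 0.707 × 0.1875 = 0.1326 in; L = 16 in.
Weld metal: R_n/Ω = (1/2.0) × 0.6 × 100 × 0.1326 × 16 = 63.63 kips.
Base metal (shear rupture): R_n/Ω = (1/2.0) × 0.6 × 58 × 0.625 × 16 = 174 kips.
Governing: weld metal.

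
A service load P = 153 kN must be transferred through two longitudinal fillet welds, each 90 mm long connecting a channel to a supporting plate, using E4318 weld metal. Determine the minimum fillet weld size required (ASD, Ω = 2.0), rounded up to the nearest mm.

w = 10 mm

E43XX → F_EXX = 430 MPa.
Total weld length L = 180 mm.
Required throat t_e = P × Ω / (0.6 F_EXX × L) = 153 × 2.0 / (0.6 × 430 × 180 × 10⁻³) = 6.589 mm.
Required leg w = t_e / 0.707 = 9.32 mm → use 10 mm.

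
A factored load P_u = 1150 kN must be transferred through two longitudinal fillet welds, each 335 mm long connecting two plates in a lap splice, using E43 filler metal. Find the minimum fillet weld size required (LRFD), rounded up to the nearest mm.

w = 13 mm

E43XX → F_EXX = 430 MPa.
Total weld length L = 670 mm.
Required throat t_e = P_u / (φ × 0.6 F_EXX × L) = 1150 / (0.75 × 0.6 × 430 × 670 × 10⁻³) = 8.87 mm.
Required leg w = t_e / 0.707 = 12.55 mm → use 13 mm.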